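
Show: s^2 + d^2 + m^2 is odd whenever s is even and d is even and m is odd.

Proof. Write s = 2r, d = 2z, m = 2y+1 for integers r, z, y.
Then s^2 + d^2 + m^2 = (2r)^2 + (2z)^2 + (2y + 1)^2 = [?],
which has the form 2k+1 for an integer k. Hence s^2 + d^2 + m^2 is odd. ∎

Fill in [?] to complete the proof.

(2r)^2 + (2z)^2 + (2y + 1)^2 = 4r^2 + 4y^2 + 4y + 4z^2 + 1
= 2(2r^2 + 2y^2 + 2y + 2z^2) + 1.
Since 2r^2 + 2y^2 + 2y + 2z^2 is an integer, the sum of squares is of the form 2k+1 for an integer k.

2(2r^2 + 2y^2 + 2y + 2z^2) + 1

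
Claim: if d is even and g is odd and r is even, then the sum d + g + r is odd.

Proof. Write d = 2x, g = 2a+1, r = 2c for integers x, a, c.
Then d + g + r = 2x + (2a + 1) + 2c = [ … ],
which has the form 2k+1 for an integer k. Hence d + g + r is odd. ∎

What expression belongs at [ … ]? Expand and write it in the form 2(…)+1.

2(a + c + x) + 1

2x + (2a + 1) + 2c = 2a + 2c + 2x + 1
= 2(a + c + x) + 1.
Since a + c + x is an integer, the sum is of the form 2k+1 for an integer k.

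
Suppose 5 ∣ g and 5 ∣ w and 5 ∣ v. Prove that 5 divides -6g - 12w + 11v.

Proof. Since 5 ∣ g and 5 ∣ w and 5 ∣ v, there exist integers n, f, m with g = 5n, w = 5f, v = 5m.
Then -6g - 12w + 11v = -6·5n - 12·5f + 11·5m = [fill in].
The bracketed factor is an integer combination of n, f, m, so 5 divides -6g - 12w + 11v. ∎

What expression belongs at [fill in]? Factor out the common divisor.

5(-12f + 11m - 6n)

Pull the common 5 out of every term: -6·5n - 12·5f + 11·5m = 5(-12f + 11m - 6n).
-12f + 11m - 6n is an integer, which exhibits the divisibility.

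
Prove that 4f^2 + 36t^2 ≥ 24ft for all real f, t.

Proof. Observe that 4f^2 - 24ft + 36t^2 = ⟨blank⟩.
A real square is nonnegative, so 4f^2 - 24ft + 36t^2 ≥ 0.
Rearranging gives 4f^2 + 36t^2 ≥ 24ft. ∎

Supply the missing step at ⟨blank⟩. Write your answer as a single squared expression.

The leading and trailing coefficients are 2^2 and 6^2, and 24 = 2·2·6, so the trinomial is (2f - 6t)^2.
Hence 4f^2 - 24ft + 36t^2 ≥ 0.

(2f - 6t)^2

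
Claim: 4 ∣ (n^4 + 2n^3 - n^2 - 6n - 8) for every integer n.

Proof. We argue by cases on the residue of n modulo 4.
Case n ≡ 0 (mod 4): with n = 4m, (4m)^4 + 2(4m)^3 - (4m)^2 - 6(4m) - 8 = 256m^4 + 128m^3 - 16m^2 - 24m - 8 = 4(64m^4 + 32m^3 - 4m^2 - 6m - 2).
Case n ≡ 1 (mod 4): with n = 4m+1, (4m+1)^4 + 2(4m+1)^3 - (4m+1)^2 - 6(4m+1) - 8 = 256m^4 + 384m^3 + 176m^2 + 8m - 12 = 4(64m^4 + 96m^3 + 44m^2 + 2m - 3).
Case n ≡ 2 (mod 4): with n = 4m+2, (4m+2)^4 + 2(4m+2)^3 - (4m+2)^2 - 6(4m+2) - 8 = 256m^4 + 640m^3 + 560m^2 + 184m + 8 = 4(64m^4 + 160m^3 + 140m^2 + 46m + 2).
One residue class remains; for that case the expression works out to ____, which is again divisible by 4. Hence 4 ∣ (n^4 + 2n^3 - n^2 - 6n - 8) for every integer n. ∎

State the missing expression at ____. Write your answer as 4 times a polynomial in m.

4(64m^4 + 224m^3 + 284m^2 + 150m + 25)

The residues treated are {0, 1, 2}, so the missing case is n ≡ 3 (mod 4); write n = 4m+3.
Then (4m+3)^4 + 2(4m+3)^3 - (4m+3)^2 - 6(4m+3) - 8 = 256m^4 + 896m^3 + 1136m^2 + 600m + 100 = 4(64m^4 + 224m^3 + 284m^2 + 150m + 25).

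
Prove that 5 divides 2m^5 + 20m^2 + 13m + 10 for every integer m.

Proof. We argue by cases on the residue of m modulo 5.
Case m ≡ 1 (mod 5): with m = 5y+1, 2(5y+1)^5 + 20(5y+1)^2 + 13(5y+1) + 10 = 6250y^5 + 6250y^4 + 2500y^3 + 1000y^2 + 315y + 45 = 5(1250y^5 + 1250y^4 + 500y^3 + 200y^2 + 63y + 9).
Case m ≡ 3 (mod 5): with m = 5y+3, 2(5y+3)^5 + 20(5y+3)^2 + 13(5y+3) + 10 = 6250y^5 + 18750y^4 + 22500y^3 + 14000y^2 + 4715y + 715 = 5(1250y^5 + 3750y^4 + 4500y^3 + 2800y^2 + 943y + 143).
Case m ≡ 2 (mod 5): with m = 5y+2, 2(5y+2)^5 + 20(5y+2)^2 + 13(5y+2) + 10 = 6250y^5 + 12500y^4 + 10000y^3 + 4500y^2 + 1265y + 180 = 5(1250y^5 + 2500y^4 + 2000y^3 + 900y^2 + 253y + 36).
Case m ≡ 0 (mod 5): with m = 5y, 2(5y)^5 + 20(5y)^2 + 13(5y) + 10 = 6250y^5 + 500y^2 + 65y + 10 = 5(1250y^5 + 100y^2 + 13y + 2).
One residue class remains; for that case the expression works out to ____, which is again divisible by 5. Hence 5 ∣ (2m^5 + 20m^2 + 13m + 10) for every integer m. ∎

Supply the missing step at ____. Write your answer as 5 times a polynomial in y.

5(1250y^5 + 5000y^4 + 8000y^3 + 6500y^2 + 2733y + 486)

Only m ≡ 4 (mod 5) is unaccounted for. Put m = 5y+4:
2(5y+4)^5 + 20(5y+4)^2 + 13(5y+4) + 10 expands to 6250y^5 + 25000y^4 + 40000y^3 + 32500y^2 + 13665y + 2430,
and factoring out 5 leaves 5(1250y^5 + 5000y^4 + 8000y^3 + 6500y^2 + 2733y + 486).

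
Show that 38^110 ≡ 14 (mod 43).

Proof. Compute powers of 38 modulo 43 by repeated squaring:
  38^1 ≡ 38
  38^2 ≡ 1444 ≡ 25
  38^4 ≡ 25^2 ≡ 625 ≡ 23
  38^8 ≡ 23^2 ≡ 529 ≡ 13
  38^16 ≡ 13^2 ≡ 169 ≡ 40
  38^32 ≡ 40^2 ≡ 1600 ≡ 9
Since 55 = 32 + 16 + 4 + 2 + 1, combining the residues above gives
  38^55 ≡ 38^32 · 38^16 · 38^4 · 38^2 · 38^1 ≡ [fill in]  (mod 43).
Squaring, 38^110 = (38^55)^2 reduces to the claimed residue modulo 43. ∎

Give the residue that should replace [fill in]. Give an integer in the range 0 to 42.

38^32 · 38^16 · 38^4 · 38^2 · 38^1 ≡ 9 · 40 · 23 · 25 · 38 = 7866000.
7866000 mod 43 = 10, so 38^55 ≡ 10 (mod 43).

10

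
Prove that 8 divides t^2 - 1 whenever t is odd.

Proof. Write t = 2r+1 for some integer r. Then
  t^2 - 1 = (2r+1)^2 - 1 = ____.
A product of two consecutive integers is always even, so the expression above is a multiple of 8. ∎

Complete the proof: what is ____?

4r(r + 1)

(2r+1)^2 - 1 = 4r^2 + 4r + 1 - 1 = 4r^2 + 4r = 4r(r+1).
Since r and r+1 are consecutive, r(r+1) is even, and 4·(even) is a multiple of 8.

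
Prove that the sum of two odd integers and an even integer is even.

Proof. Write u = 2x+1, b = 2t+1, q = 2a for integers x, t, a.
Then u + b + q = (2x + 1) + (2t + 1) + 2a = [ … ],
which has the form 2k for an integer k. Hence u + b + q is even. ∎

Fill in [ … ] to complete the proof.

(2x + 1) + (2t + 1) + 2a = 2a + 2t + 2x + 2
= 2(a + t + x + 1).
Since a + t + x + 1 is an integer, the sum is of the form 2k for an integer k.

2(a + t + x + 1)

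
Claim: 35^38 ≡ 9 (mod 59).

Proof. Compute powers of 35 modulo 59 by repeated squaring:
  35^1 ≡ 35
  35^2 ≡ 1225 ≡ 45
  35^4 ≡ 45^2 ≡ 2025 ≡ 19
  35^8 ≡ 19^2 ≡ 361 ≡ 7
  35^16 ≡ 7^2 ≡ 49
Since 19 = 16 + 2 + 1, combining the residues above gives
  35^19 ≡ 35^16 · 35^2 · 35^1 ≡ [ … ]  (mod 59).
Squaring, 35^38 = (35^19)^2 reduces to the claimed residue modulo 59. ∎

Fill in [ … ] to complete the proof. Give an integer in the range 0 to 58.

35^16 · 35^2 · 35^1 ≡ 49 · 45 · 35 = 77175.
77175 mod 59 = 3, so 35^19 ≡ 3 (mod 59).

3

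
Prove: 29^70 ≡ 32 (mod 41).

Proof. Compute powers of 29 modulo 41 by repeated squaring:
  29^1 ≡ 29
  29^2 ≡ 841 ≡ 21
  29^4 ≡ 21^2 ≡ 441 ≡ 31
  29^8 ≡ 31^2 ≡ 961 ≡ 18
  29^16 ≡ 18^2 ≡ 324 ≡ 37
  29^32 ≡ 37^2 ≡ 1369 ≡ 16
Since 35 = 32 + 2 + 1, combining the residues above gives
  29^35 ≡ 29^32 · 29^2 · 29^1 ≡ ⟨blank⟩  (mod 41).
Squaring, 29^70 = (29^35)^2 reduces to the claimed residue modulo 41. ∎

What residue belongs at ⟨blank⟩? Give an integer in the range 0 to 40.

29^32 · 29^2 · 29^1 ≡ 16 · 21 · 29 = 9744.
9744 mod 41 = 27, so 29^35 ≡ 27 (mod 41).

27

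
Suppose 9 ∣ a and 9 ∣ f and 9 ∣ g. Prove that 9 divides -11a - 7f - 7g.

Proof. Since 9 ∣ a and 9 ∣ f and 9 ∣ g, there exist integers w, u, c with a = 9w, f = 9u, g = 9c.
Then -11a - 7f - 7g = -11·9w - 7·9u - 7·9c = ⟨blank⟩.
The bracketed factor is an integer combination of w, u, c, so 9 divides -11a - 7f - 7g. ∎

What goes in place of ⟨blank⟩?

Each term has a factor of 9: -11·9w - 7·9u - 7·9c = 9·(-7c - 7u - 11w).
Since -7c - 7u - 11w is an integer, 9 ∣ (-11a - 7f - 7g).

9(-7c - 7u - 11w)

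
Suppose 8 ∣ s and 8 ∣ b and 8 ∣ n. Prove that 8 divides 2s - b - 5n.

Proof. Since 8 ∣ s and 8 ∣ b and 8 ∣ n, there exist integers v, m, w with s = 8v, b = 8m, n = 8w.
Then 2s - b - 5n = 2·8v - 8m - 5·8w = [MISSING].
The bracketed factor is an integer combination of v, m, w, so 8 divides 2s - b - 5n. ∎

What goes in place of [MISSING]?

Each term has a factor of 8: 2·8v - 8m - 5·8w = 8·(-m + 2v - 5w).
Since -m + 2v - 5w is an integer, 8 ∣ (2s - b - 5n).

8(-m + 2v - 5w)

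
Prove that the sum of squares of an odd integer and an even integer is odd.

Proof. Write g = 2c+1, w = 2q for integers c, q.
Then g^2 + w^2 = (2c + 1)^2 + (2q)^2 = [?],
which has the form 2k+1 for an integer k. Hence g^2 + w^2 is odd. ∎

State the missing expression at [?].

(2c + 1)^2 + (2q)^2 = 4c^2 + 4c + 4q^2 + 1
= 2(2c^2 + 2c + 2q^2) + 1.
Since 2c^2 + 2c + 2q^2 is an integer, the sum of squares is of the form 2k+1 for an integer k.

2(2c^2 + 2c + 2q^2) + 1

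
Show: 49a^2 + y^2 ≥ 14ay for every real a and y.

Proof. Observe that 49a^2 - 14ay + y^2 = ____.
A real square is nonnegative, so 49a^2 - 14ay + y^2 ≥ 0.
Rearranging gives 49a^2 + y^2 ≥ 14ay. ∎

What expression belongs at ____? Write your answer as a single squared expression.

The leading and trailing coefficients are 7^2 and 1^2, and 14 = 2·7·1, so the trinomial is (7a - y)^2.
Hence 49a^2 - 14ay + y^2 ≥ 0.

(7a - y)^2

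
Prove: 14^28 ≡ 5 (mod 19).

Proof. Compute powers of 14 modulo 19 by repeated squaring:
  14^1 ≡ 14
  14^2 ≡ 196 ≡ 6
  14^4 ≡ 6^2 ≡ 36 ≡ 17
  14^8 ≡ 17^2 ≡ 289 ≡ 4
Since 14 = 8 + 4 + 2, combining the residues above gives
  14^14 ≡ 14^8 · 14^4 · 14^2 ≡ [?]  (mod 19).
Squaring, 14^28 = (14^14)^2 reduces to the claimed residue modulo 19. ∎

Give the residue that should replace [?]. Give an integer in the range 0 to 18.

9

14^8 · 14^4 · 14^2 ≡ 4 · 17 · 6 = 408.
408 mod 19 = 9, so 14^14 ≡ 9 (mod 19).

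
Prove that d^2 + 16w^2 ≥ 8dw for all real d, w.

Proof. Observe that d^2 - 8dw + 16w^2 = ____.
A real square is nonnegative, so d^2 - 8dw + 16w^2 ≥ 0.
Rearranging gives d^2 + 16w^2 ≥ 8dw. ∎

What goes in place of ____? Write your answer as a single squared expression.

The leading and trailing coefficients are 1^2 and 4^2, and 8 = 2·1·4, so the trinomial is (d - 4w)^2.
Hence d^2 - 8dw + 16w^2 ≥ 0.

(d - 4w)^2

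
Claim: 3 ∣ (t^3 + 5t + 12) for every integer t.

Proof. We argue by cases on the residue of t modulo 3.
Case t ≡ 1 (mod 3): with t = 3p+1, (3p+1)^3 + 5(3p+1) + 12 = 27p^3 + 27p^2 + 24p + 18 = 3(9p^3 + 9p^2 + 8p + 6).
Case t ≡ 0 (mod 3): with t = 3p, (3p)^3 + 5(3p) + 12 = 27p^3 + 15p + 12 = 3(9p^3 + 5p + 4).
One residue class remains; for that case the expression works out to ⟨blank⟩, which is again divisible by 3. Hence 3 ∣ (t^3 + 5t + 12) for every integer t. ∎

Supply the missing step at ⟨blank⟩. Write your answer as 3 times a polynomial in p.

3(9p^3 + 18p^2 + 17p + 10)

Only t ≡ 2 (mod 3) is unaccounted for. Put t = 3p+2:
(3p+2)^3 + 5(3p+2) + 12 expands to 27p^3 + 54p^2 + 51p + 30,
and factoring out 3 leaves 3(9p^3 + 18p^2 + 17p + 10).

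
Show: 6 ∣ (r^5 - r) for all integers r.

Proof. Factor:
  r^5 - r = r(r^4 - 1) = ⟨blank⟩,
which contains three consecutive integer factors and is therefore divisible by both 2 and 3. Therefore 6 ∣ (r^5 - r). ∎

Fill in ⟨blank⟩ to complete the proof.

(r - 1)r(r + 1)(r^2 + 1)

r^4 - 1 = (r^2 - 1)(r^2 + 1), and r^2 - 1 = (r-1)(r+1).
So r(r^4 - 1) = (r - 1)r(r + 1)(r^2 + 1).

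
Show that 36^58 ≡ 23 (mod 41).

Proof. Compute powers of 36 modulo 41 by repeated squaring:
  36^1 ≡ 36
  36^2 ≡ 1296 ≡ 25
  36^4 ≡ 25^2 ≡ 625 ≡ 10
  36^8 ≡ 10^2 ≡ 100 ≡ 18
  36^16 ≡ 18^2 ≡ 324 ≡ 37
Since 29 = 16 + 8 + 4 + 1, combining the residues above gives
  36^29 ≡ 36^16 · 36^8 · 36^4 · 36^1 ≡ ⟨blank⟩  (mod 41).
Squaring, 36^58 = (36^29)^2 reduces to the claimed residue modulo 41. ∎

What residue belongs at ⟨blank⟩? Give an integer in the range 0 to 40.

Multiply the listed residues: 37 · 18 · 10 · 36 = 666 → 6660 → 239760.
Reducing modulo 41: 239760 = 5847·41 + 33, so 36^29 ≡ 33.

33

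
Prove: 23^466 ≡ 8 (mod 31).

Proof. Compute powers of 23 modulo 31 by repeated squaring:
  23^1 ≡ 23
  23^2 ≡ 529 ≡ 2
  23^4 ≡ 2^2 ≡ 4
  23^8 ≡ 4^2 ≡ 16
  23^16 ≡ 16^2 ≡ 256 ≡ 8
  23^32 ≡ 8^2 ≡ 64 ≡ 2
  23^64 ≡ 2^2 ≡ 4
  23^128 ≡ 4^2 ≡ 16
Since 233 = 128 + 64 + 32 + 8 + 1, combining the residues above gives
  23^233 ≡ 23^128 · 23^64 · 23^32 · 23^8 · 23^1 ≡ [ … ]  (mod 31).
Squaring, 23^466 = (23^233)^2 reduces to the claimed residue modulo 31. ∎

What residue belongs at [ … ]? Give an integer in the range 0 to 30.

15

23^128 · 23^64 · 23^32 · 23^8 · 23^1 ≡ 16 · 4 · 2 · 16 · 23 = 47104.
47104 mod 31 = 15, so 23^233 ≡ 15 (mod 31).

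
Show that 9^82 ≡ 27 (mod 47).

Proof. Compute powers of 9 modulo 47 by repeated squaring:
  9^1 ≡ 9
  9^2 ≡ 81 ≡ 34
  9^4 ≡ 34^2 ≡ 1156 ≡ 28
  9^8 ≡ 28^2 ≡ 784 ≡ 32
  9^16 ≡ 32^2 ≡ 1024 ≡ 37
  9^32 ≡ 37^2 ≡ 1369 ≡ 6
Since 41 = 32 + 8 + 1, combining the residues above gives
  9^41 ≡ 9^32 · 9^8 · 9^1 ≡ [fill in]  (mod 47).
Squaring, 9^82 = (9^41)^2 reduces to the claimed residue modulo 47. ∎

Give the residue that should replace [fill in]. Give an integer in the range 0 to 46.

36

9^32 · 9^8 · 9^1 ≡ 6 · 32 · 9 = 1728.
1728 mod 47 = 36, so 9^41 ≡ 36 (mod 47).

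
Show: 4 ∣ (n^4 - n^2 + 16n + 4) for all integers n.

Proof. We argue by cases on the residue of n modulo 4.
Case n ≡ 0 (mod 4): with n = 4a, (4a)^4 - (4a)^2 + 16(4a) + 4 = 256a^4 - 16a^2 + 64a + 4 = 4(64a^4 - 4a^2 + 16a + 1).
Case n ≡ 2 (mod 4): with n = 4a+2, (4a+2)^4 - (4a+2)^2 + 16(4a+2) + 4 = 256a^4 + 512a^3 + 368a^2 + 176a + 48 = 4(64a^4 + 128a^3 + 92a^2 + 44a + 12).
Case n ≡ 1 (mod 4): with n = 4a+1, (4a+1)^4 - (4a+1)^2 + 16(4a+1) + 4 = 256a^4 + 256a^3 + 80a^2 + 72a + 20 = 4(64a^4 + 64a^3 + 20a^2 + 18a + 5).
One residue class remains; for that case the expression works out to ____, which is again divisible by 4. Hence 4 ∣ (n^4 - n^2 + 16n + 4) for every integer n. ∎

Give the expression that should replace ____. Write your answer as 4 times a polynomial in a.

4(64a^4 + 192a^3 + 212a^2 + 118a + 31)

The residues treated are {0, 2, 1}, so the missing case is n ≡ 3 (mod 4); write n = 4a+3.
Then (4a+3)^4 - (4a+3)^2 + 16(4a+3) + 4 = 256a^4 + 768a^3 + 848a^2 + 472a + 124 = 4(64a^4 + 192a^3 + 212a^2 + 118a + 31).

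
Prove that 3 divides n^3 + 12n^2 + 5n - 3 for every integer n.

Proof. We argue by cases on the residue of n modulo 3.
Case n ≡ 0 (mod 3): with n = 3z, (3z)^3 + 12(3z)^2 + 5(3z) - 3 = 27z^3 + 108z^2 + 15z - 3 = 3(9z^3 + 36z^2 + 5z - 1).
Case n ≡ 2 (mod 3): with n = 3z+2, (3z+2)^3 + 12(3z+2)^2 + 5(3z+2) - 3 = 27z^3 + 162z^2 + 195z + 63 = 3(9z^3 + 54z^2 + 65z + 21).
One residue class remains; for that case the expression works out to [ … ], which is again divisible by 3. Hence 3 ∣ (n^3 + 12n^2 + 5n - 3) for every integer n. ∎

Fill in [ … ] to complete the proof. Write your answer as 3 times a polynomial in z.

3(9z^3 + 45z^2 + 32z + 5)

The residues treated are {0, 2}, so the missing case is n ≡ 1 (mod 3); write n = 3z+1.
Then (3z+1)^3 + 12(3z+1)^2 + 5(3z+1) - 3 = 27z^3 + 135z^2 + 96z + 15 = 3(9z^3 + 45z^2 + 32z + 5).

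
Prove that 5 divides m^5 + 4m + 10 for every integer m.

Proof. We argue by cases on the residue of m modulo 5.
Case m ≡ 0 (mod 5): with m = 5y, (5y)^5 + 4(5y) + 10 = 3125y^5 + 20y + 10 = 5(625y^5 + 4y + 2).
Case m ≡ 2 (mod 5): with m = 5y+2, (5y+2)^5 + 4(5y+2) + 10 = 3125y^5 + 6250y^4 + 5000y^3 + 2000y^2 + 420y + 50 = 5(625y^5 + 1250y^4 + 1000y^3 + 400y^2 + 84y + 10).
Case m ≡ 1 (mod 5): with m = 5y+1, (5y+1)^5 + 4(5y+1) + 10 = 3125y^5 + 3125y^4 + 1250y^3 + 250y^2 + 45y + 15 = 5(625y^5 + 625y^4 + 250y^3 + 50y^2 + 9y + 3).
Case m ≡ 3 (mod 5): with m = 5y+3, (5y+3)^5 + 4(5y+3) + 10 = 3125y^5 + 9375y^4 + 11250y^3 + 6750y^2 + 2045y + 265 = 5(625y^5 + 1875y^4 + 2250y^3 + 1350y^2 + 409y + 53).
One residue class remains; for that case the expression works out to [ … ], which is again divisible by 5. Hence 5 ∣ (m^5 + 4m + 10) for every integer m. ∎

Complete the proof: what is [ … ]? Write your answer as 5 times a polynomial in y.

5(625y^5 + 2500y^4 + 4000y^3 + 3200y^2 + 1284y + 210)

The residues treated are {0, 2, 1, 3}, so the missing case is m ≡ 4 (mod 5); write m = 5y+4.
Then (5y+4)^5 + 4(5y+4) + 10 = 3125y^5 + 12500y^4 + 20000y^3 + 16000y^2 + 6420y + 1050 = 5(625y^5 + 2500y^4 + 4000y^3 + 3200y^2 + 1284y + 210).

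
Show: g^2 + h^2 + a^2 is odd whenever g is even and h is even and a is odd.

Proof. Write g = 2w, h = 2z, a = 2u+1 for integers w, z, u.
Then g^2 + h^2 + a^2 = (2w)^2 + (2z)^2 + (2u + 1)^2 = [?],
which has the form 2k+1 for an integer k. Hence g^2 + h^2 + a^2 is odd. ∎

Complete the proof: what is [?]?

2(2u^2 + 2u + 2w^2 + 2z^2) + 1

(2w)^2 + (2z)^2 + (2u + 1)^2 = 4u^2 + 4u + 4w^2 + 4z^2 + 1
= 2(2u^2 + 2u + 2w^2 + 2z^2) + 1.
Since 2u^2 + 2u + 2w^2 + 2z^2 is an integer, the sum of squares is of the form 2k+1 for an integer k.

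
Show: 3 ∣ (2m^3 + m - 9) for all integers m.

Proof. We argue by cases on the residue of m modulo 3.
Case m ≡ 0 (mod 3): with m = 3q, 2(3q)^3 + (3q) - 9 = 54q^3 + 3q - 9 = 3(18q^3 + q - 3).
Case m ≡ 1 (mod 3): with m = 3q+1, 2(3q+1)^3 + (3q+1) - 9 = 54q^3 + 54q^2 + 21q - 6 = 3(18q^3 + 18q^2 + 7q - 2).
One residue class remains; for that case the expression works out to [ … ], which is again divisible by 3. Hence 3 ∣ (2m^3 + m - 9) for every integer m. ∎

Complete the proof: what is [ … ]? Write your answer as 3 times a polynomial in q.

3(18q^3 + 36q^2 + 25q + 3)

The residues treated are {0, 1}, so the missing case is m ≡ 2 (mod 3); write m = 3q+2.
Then 2(3q+2)^3 + (3q+2) - 9 = 54q^3 + 108q^2 + 75q + 9 = 3(18q^3 + 36q^2 + 25q + 3).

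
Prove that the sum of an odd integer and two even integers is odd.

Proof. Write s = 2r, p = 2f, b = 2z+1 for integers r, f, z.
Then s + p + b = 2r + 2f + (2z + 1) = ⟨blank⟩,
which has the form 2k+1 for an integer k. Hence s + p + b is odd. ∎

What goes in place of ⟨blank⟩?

2r + 2f + (2z + 1) = 2f + 2r + 2z + 1
= 2(f + r + z) + 1.
Since f + r + z is an integer, the sum is of the form 2k+1 for an integer k.

2(f + r + z) + 1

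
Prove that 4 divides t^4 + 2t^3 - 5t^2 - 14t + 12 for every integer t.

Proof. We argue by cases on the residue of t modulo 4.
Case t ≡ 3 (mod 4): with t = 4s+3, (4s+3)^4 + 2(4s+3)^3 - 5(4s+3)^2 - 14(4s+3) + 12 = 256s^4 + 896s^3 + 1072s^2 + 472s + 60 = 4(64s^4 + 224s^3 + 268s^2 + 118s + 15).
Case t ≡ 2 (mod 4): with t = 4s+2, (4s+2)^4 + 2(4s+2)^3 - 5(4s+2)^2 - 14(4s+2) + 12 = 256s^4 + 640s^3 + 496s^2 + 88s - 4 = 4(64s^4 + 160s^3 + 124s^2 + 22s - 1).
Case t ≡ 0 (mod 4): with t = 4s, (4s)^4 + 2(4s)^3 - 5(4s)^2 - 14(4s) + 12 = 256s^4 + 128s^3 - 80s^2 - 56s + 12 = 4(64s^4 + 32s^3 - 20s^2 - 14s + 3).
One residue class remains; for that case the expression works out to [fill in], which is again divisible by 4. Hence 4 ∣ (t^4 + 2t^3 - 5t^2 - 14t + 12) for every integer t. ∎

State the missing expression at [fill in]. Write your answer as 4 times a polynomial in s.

The residues treated are {3, 2, 0}, so the missing case is t ≡ 1 (mod 4); write t = 4s+1.
Then (4s+1)^4 + 2(4s+1)^3 - 5(4s+1)^2 - 14(4s+1) + 12 = 256s^4 + 384s^3 + 112s^2 - 56s - 4 = 4(64s^4 + 96s^3 + 28s^2 - 14s - 1).

4(64s^4 + 96s^3 + 28s^2 - 14s - 1)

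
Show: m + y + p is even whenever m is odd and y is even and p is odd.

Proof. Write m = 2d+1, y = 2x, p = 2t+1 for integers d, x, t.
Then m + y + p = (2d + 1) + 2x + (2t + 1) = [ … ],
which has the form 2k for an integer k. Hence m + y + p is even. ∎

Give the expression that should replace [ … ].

2(d + t + x + 1)

Expanding: (2d + 1) + 2x + (2t + 1) = 2d + 2t + 2x + 2.
Every term is even; pulling out the factor of 2 gives 2(d + t + x + 1).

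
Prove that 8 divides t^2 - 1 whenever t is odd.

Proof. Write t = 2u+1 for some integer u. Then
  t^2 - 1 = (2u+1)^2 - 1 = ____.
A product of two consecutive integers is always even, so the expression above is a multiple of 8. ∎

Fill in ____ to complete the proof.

(2u+1)^2 - 1 = 4u^2 + 4u + 1 - 1 = 4u^2 + 4u = 4u(u+1).
Since u and u+1 are consecutive, u(u+1) is even, and 4·(even) is a multiple of 8.

4u(u + 1)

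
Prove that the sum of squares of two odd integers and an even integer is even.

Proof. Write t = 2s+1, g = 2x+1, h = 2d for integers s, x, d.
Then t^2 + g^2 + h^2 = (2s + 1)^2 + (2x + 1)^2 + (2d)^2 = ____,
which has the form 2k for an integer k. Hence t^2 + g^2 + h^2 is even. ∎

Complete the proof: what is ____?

(2s + 1)^2 + (2x + 1)^2 + (2d)^2 = 4d^2 + 4s^2 + 4s + 4x^2 + 4x + 2
= 2(2d^2 + 2s^2 + 2s + 2x^2 + 2x + 1).
Since 2d^2 + 2s^2 + 2s + 2x^2 + 2x + 1 is an integer, the sum of squares is of the form 2k for an integer k.

2(2d^2 + 2s^2 + 2s + 2x^2 + 2x + 1)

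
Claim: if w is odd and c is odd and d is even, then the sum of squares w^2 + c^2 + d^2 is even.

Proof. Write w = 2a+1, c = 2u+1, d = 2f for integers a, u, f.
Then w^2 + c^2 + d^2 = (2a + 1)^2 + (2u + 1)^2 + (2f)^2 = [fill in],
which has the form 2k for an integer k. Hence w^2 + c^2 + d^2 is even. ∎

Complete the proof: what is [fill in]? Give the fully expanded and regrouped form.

2(2a^2 + 2a + 2f^2 + 2u^2 + 2u + 1)

Expanding: (2a + 1)^2 + (2u + 1)^2 + (2f)^2 = 4a^2 + 4a + 4f^2 + 4u^2 + 4u + 2.
Every term is even; pulling out the factor of 2 gives 2(2a^2 + 2a + 2f^2 + 2u^2 + 2u + 1).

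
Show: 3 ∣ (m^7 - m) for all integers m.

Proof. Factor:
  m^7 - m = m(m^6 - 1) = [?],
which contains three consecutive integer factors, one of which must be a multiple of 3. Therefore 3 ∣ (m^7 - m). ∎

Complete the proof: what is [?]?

m^6 - 1 = (m^2 - 1)(m^4 + m^2 + 1), and m^2 - 1 = (m-1)(m+1).
So m(m^6 - 1) = (m - 1)m(m + 1)(m^4 + m^2 + 1).

(m - 1)m(m + 1)(m^4 + m^2 + 1)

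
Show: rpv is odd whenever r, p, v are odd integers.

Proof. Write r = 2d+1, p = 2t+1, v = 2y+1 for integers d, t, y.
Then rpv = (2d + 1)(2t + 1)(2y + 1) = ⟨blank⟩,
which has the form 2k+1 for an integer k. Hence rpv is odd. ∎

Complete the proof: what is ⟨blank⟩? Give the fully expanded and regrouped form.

2(4dty + 2dt + 2dy + d + 2ty + t + y) + 1

(2d + 1)(2t + 1)(2y + 1) = 8dty + 4dt + 4dy + 2d + 4ty + 2t + 2y + 1
= 2(4dty + 2dt + 2dy + d + 2ty + t + y) + 1.
Since 4dty + 2dt + 2dy + d + 2ty + t + y is an integer, the product is of the form 2k+1 for an integer k.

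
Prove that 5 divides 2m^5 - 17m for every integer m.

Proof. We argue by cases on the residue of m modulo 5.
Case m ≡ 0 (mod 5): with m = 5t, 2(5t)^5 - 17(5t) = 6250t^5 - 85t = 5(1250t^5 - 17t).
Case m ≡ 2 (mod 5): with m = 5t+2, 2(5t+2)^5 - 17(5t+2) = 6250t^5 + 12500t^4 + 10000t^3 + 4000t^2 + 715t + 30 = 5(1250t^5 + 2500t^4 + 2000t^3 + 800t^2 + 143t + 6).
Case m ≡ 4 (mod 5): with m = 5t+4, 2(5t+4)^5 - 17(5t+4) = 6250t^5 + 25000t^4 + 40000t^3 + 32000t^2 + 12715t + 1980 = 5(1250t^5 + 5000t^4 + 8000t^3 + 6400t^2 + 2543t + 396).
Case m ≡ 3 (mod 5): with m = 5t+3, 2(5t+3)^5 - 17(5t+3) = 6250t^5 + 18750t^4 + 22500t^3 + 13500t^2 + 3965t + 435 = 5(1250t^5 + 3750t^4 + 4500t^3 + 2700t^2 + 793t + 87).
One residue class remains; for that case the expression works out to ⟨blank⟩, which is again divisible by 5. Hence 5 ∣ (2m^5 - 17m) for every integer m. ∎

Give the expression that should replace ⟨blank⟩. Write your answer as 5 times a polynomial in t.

5(1250t^5 + 1250t^4 + 500t^3 + 100t^2 - 7t - 3)

Only m ≡ 1 (mod 5) is unaccounted for. Put m = 5t+1:
2(5t+1)^5 - 17(5t+1) expands to 6250t^5 + 6250t^4 + 2500t^3 + 500t^2 - 35t - 15,
and factoring out 5 leaves 5(1250t^5 + 1250t^4 + 500t^3 + 100t^2 - 7t - 3).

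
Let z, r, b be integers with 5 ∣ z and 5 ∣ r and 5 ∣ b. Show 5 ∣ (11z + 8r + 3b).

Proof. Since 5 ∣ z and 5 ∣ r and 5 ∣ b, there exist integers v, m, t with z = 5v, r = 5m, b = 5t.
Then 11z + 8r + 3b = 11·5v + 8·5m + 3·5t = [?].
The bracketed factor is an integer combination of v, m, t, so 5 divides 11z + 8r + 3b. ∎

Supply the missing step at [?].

5(8m + 3t + 11v)

Pull the common 5 out of every term: 11·5v + 8·5m + 3·5t = 5(8m + 3t + 11v).
8m + 3t + 11v is an integer, which exhibits the divisibility.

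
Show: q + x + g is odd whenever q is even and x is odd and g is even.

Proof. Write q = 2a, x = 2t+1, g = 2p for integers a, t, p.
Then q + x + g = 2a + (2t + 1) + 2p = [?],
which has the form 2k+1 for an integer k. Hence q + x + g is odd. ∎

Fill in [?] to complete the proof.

Expanding: 2a + (2t + 1) + 2p = 2a + 2p + 2t + 1.
Every term except the constant is even, so this is 2(a + p + t) + 1,
and a + p + t ∈ ℤ gives the required form.

2(a + p + t) + 1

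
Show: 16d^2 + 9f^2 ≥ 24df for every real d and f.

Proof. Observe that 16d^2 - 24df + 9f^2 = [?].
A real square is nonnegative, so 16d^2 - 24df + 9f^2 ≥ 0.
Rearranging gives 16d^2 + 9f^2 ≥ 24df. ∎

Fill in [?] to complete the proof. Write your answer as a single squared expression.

(4d - 3f)^2

The leading and trailing coefficients are 4^2 and 3^2, and 24 = 2·4·3, so the trinomial is (4d - 3f)^2.
Hence 16d^2 - 24df + 9f^2 ≥ 0.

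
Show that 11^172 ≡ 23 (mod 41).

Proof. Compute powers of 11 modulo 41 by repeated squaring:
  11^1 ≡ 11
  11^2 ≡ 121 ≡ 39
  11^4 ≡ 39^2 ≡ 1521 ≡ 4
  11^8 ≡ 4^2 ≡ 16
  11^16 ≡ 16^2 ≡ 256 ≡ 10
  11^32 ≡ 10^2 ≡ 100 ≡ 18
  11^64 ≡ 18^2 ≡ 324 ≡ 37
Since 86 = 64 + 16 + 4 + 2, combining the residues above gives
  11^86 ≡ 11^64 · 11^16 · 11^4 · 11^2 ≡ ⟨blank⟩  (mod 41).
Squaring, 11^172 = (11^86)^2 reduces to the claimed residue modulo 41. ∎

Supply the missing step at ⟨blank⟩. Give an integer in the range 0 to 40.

Multiply the listed residues: 37 · 10 · 4 · 39 = 370 → 1480 → 57720.
Reducing modulo 41: 57720 = 1407·41 + 33, so 11^86 ≡ 33.

33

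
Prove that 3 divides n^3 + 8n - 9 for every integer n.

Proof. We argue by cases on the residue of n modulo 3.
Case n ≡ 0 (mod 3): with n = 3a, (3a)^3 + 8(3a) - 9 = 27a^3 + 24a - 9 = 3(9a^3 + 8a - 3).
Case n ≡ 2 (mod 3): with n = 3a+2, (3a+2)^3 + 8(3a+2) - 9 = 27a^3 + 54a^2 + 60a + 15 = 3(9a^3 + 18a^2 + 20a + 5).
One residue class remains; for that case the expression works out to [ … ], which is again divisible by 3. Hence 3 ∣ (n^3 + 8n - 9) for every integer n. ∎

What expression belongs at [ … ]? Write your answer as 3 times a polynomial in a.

Only n ≡ 1 (mod 3) is unaccounted for. Put n = 3a+1:
(3a+1)^3 + 8(3a+1) - 9 expands to 27a^3 + 27a^2 + 33a,
and factoring out 3 leaves 3(9a^3 + 9a^2 + 11a).

3(9a^3 + 9a^2 + 11a)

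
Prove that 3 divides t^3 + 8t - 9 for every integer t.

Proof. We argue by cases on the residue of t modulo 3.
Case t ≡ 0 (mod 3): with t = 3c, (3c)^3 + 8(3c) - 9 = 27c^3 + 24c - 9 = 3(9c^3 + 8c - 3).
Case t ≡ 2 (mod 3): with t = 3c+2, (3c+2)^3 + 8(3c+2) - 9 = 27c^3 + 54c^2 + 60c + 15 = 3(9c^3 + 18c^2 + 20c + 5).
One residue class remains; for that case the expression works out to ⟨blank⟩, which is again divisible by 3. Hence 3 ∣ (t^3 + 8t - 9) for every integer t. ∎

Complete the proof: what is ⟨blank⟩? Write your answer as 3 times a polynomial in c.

3(9c^3 + 9c^2 + 11c)

The residues treated are {0, 2}, so the missing case is t ≡ 1 (mod 3); write t = 3c+1.
Then (3c+1)^3 + 8(3c+1) - 9 = 27c^3 + 27c^2 + 33c = 3(9c^3 + 9c^2 + 11c).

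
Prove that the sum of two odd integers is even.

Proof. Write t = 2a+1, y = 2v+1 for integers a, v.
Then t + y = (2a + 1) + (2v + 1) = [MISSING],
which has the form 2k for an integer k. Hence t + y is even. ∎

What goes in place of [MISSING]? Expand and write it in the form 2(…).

2(a + v + 1)

Expanding: (2a + 1) + (2v + 1) = 2a + 2v + 2.
Every term is even; pulling out the factor of 2 gives 2(a + v + 1).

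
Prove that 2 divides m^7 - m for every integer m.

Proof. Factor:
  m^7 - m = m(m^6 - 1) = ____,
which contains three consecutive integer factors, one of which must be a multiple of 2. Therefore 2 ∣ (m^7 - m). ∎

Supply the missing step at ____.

m^6 - 1 = (m^2 - 1)(m^4 + m^2 + 1), and m^2 - 1 = (m-1)(m+1).
So m(m^6 - 1) = (m - 1)m(m + 1)(m^4 + m^2 + 1).

(m - 1)m(m + 1)(m^4 + m^2 + 1)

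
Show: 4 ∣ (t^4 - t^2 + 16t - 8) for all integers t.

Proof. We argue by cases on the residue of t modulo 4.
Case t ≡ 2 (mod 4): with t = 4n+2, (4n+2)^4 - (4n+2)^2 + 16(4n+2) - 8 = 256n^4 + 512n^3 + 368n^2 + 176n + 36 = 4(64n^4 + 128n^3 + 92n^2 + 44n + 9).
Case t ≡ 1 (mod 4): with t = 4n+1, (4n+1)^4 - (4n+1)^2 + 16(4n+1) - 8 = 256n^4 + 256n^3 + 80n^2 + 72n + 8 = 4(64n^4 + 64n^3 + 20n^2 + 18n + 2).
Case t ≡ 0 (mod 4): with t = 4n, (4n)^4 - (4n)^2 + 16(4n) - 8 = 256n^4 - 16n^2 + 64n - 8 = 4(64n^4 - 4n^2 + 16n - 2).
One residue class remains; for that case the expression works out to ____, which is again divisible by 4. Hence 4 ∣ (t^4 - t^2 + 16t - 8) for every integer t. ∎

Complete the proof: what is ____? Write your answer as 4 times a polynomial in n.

4(64n^4 + 192n^3 + 212n^2 + 118n + 28)

The residues treated are {2, 1, 0}, so the missing case is t ≡ 3 (mod 4); write t = 4n+3.
Then (4n+3)^4 - (4n+3)^2 + 16(4n+3) - 8 = 256n^4 + 768n^3 + 848n^2 + 472n + 112 = 4(64n^4 + 192n^3 + 212n^2 + 118n + 28).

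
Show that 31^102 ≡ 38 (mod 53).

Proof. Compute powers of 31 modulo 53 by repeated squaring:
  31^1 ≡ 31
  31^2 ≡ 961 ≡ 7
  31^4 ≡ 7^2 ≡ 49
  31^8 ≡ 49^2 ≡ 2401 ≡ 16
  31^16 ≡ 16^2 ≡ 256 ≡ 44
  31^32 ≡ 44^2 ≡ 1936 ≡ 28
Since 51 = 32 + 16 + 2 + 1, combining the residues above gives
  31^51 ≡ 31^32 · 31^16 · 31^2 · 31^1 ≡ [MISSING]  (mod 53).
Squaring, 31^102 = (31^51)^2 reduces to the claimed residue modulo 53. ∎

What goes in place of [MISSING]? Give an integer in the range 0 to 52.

31^32 · 31^16 · 31^2 · 31^1 ≡ 28 · 44 · 7 · 31 = 267344.
267344 mod 53 = 12, so 31^51 ≡ 12 (mod 53).

12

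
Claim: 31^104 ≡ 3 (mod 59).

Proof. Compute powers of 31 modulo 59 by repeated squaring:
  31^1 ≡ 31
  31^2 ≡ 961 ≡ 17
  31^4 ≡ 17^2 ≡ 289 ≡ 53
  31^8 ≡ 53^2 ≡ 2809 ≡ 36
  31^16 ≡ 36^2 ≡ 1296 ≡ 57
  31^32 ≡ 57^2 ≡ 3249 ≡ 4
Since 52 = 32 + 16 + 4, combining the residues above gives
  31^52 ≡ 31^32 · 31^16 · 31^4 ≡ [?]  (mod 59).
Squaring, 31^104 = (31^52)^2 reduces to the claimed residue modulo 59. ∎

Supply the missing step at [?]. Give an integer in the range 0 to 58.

Multiply the listed residues: 4 · 57 · 53 = 228 → 12084.
Reducing modulo 59: 12084 = 204·59 + 48, so 31^52 ≡ 48.

48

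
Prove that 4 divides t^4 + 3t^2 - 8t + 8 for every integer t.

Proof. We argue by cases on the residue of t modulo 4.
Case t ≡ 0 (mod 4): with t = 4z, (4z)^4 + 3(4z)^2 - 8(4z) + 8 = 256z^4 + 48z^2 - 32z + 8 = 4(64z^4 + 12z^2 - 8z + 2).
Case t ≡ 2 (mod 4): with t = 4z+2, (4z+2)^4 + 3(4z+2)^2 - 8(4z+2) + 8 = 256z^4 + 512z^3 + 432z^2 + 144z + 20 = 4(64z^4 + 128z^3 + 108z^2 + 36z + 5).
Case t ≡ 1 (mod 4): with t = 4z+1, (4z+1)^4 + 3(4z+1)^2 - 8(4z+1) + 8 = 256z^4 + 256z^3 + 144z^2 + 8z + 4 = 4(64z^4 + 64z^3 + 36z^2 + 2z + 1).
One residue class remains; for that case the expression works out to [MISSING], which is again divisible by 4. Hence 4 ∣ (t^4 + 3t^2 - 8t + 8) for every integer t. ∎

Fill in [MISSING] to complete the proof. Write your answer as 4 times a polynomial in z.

4(64z^4 + 192z^3 + 228z^2 + 118z + 23)

Only t ≡ 3 (mod 4) is unaccounted for. Put t = 4z+3:
(4z+3)^4 + 3(4z+3)^2 - 8(4z+3) + 8 expands to 256z^4 + 768z^3 + 912z^2 + 472z + 92,
and factoring out 4 leaves 4(64z^4 + 192z^3 + 228z^2 + 118z + 23).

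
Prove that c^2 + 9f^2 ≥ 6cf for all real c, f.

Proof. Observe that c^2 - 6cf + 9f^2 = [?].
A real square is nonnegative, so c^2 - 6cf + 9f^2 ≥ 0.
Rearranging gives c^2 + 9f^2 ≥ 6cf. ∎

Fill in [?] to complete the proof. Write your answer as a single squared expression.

(c - 3f)^2

c^2 - 6cf + 9f^2 is a perfect-square trinomial: the outer terms are (c)^2 and (3f)^2, and the cross term is -2·c·3f.
So c^2 - 6cf + 9f^2 = (c - 3f)^2 ≥ 0.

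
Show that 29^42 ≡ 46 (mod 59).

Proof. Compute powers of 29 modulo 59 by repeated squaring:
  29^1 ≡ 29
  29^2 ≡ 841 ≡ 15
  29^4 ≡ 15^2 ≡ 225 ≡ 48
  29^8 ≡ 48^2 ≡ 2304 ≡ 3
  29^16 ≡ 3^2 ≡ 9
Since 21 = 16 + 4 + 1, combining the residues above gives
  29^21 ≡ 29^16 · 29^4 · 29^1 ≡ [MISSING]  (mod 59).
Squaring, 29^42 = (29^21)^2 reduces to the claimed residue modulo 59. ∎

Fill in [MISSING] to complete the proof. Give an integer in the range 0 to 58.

29^16 · 29^4 · 29^1 ≡ 9 · 48 · 29 = 12528.
12528 mod 59 = 20, so 29^21 ≡ 20 (mod 59).

20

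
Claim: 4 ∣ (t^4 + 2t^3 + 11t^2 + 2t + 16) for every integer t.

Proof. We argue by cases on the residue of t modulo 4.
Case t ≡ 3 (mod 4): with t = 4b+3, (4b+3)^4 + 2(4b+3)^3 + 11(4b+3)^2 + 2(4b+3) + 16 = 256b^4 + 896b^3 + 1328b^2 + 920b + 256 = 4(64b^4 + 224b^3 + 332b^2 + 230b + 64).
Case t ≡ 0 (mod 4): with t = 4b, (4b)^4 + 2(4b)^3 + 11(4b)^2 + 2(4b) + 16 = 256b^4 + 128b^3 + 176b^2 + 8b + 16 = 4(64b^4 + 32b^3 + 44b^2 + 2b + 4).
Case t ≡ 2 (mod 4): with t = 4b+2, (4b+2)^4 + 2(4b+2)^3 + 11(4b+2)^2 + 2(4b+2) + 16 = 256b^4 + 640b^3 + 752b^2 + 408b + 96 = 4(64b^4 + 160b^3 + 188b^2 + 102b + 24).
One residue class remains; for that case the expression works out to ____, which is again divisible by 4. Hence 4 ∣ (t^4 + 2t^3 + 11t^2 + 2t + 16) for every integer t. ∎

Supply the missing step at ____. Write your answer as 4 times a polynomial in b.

Only t ≡ 1 (mod 4) is unaccounted for. Put t = 4b+1:
(4b+1)^4 + 2(4b+1)^3 + 11(4b+1)^2 + 2(4b+1) + 16 expands to 256b^4 + 384b^3 + 368b^2 + 136b + 32,
and factoring out 4 leaves 4(64b^4 + 96b^3 + 92b^2 + 34b + 8).

4(64b^4 + 96b^3 + 92b^2 + 34b + 8)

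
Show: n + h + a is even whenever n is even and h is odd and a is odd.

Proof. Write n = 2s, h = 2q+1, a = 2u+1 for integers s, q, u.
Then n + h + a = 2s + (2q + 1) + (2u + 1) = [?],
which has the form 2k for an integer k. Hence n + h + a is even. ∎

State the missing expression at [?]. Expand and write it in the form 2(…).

2s + (2q + 1) + (2u + 1) = 2q + 2s + 2u + 2
= 2(q + s + u + 1).
Since q + s + u + 1 is an integer, the sum is of the form 2k for an integer k.

2(q + s + u + 1)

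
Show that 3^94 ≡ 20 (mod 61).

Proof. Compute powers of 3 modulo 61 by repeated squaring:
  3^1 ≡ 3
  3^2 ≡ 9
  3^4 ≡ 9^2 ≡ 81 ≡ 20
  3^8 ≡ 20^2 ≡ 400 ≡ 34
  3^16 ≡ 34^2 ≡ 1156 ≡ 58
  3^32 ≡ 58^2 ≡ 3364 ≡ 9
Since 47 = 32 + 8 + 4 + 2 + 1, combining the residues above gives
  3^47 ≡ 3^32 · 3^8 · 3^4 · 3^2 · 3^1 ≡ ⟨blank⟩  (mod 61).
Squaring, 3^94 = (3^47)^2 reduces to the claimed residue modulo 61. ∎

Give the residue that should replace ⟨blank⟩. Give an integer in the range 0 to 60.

52

Multiply the listed residues: 9 · 34 · 20 · 9 · 3 = 306 → 6120 → 55080 → 165240.
Reducing modulo 61: 165240 = 2708·61 + 52, so 3^47 ≡ 52.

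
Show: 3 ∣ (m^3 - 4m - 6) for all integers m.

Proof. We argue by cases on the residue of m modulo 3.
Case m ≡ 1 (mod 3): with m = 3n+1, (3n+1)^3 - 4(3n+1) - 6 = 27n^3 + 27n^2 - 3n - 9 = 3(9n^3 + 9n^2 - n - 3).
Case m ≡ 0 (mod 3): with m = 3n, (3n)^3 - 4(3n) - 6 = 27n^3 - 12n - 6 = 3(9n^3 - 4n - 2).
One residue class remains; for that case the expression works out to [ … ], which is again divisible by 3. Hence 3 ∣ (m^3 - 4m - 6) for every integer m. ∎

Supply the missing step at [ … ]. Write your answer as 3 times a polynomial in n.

Only m ≡ 2 (mod 3) is unaccounted for. Put m = 3n+2:
(3n+2)^3 - 4(3n+2) - 6 expands to 27n^3 + 54n^2 + 24n - 6,
and factoring out 3 leaves 3(9n^3 + 18n^2 + 8n - 2).

3(9n^3 + 18n^2 + 8n - 2)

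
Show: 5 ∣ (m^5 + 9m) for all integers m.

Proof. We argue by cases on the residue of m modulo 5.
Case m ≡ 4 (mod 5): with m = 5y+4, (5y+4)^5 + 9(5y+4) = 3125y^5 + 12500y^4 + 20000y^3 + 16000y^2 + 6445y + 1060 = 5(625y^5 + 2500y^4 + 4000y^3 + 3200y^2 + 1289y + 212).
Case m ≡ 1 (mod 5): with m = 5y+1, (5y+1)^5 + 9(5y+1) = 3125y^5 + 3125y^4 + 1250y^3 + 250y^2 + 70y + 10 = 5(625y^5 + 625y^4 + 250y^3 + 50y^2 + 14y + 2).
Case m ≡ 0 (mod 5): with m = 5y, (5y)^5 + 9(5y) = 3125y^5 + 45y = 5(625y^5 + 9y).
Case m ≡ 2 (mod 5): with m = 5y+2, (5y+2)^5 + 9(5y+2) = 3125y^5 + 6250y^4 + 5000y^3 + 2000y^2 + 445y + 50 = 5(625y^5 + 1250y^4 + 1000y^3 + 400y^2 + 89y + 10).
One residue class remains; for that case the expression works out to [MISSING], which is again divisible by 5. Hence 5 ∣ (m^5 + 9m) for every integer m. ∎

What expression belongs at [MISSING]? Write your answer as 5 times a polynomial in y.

Only m ≡ 3 (mod 5) is unaccounted for. Put m = 5y+3:
(5y+3)^5 + 9(5y+3) expands to 3125y^5 + 9375y^4 + 11250y^3 + 6750y^2 + 2070y + 270,
and factoring out 5 leaves 5(625y^5 + 1875y^4 + 2250y^3 + 1350y^2 + 414y + 54).

5(625y^5 + 1875y^4 + 2250y^3 + 1350y^2 + 414y + 54)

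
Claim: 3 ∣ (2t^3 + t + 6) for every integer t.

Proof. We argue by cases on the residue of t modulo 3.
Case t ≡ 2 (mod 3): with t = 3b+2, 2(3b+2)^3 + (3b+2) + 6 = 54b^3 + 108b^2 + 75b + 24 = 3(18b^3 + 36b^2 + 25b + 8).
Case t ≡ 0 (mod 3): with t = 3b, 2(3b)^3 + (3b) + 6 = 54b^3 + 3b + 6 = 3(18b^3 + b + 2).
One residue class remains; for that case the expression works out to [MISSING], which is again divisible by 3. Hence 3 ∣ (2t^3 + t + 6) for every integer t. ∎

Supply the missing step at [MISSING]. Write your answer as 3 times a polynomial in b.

3(18b^3 + 18b^2 + 7b + 3)

The residues treated are {2, 0}, so the missing case is t ≡ 1 (mod 3); write t = 3b+1.
Then 2(3b+1)^3 + (3b+1) + 6 = 54b^3 + 54b^2 + 21b + 9 = 3(18b^3 + 18b^2 + 7b + 3).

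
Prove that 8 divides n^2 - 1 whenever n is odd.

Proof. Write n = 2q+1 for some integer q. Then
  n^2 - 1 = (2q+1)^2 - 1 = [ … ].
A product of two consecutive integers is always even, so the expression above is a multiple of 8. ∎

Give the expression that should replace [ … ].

4q(q + 1)

(2q+1)^2 - 1 = 4q^2 + 4q + 1 - 1 = 4q^2 + 4q = 4q(q+1).
Since q and q+1 are consecutive, q(q+1) is even, and 4·(even) is a multiple of 8.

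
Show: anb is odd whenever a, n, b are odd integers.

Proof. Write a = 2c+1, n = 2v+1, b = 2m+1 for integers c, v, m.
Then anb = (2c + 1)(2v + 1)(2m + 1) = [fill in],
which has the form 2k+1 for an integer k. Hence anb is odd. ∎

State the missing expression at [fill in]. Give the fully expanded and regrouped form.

2(4cmv + 2cm + 2cv + c + 2mv + m + v) + 1

Expanding: (2c + 1)(2v + 1)(2m + 1) = 8cmv + 4cm + 4cv + 2c + 4mv + 2m + 2v + 1.
Every term except the constant is even, so this is 2(4cmv + 2cm + 2cv + c + 2mv + m + v) + 1,
and 4cmv + 2cm + 2cv + c + 2mv + m + v ∈ ℤ gives the required form.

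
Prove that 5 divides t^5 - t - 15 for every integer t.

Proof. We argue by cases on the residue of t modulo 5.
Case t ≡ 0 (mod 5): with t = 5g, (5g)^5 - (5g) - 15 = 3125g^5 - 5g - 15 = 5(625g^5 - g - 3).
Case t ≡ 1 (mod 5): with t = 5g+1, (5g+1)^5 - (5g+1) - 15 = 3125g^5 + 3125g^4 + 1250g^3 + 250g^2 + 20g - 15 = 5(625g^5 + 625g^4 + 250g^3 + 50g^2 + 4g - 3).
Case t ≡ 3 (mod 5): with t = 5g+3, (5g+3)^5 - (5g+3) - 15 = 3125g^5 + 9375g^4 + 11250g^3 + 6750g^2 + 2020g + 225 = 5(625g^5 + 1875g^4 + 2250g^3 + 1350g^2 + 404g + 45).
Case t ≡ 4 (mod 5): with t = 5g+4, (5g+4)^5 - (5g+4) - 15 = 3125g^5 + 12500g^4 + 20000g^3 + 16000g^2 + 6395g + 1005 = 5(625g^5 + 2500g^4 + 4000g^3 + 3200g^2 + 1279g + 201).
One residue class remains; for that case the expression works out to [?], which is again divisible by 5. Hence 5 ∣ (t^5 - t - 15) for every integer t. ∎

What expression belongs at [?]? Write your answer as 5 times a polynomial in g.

Only t ≡ 2 (mod 5) is unaccounted for. Put t = 5g+2:
(5g+2)^5 - (5g+2) - 15 expands to 3125g^5 + 6250g^4 + 5000g^3 + 2000g^2 + 395g + 15,
and factoring out 5 leaves 5(625g^5 + 1250g^4 + 1000g^3 + 400g^2 + 79g + 3).

5(625g^5 + 1250g^4 + 1000g^3 + 400g^2 + 79g + 3)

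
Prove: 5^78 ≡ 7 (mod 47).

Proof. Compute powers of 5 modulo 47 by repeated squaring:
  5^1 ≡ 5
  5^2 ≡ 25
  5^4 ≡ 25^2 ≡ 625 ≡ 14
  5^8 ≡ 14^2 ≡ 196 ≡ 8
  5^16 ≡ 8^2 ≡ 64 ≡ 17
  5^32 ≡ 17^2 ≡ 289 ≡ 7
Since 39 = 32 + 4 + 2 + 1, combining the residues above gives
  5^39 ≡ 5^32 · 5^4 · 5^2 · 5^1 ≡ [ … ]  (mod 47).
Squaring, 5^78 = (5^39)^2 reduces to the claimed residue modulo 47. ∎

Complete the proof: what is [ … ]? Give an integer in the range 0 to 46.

30

5^32 · 5^4 · 5^2 · 5^1 ≡ 7 · 14 · 25 · 5 = 12250.
12250 mod 47 = 30, so 5^39 ≡ 30 (mod 47).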